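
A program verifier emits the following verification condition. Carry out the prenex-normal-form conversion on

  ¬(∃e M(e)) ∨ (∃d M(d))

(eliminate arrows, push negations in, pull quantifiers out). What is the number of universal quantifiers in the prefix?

Push ¬ through the quantifiers and connectives to reach negation normal form:
  (∀e ¬M(e)) ∨ (∃d M(d))
Pull the quantifiers to the front (each side's bound variable is not free in the other side):
  ∀e ∃d (¬M(e) ∨ M(d))
The prefix is ∀e ∃d: 1 universal, 1 existential.

1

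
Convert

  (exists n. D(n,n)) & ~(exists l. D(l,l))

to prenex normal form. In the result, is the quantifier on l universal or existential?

Push ¬ through the quantifiers and connectives to reach negation normal form:
  (exists n. D(n,n)) & (forall l. ~D(l,l))
All bound variables are already distinct, so no renaming is needed.
Extract every quantifier outward, since the variables are now distinct and don't occur free across branches:
  exists n. forall l. (D(n,n) & ~D(l,l))
The quantifier exists l sits under an odd number of negations, so it flips to forall l.

universal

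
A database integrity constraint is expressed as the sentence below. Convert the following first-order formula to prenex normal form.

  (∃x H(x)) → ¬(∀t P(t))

∀x ∃t (¬H(x) ∨ ¬P(t))

Rewrite implications/biconditionals: A → B as ¬A ∨ B.
  ¬(∃x H(x)) ∨ ¬(∀t P(t))
Drive negations inward (¬∀x A ≡ ∃x ¬A, ¬∃x A ≡ ∀x ¬A, De Morgan for ∧/∨):
  (∀x ¬H(x)) ∨ (∃t ¬P(t))
Pull the quantifiers to the front (each side's bound variable is not free in the other side):
  ∀x ∃t (¬H(x) ∨ ¬P(t))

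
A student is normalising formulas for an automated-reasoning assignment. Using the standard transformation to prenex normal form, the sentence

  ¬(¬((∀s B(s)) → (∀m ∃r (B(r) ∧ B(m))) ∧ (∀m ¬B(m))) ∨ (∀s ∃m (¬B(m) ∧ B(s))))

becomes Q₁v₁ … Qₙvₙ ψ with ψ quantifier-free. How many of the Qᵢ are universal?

3

Rewrite implications/biconditionals: A → B as ¬A ∨ B.
  ¬(¬(¬(∀s B(s)) ∨ (∀m ∃r (B(r) ∧ B(m))) ∧ (∀m ¬B(m))) ∨ (∀s ∃m (¬B(m) ∧ B(s))))
Push ¬ through the quantifiers and connectives to reach negation normal form:
  ((∃s ¬B(s)) ∨ (∀m ∃r (B(r) ∧ B(m))) ∧ (∀m ¬B(m))) ∧ (∃s ∀m (B(m) ∨ ¬B(s)))
Give each quantifier a distinct variable: m↦v1, s↦x1, m↦a.
  ((∃s ¬B(s)) ∨ (∀m ∃r (B(r) ∧ B(m))) ∧ (∀v1 ¬B(v1))) ∧ (∃x1 ∀a (B(a) ∨ ¬B(x1)))
Extract every quantifier outward, since the variables are now distinct and don't occur free across branches:
  ∃s ∀m ∃r ∀v1 ∃x1 ∀a ((¬B(s) ∨ B(r) ∧ B(m) ∧ ¬B(v1)) ∧ (B(a) ∨ ¬B(x1)))
The prefix is ∃s ∀m ∃r ∀v1 ∃x1 ∀a: 3 universal, 3 existential.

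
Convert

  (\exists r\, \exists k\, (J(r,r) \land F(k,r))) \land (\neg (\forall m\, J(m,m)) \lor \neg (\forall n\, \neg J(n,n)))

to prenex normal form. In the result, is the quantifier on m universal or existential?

Push ¬ through the quantifiers and connectives to reach negation normal form:
  (\exists r\, \exists k\, (J(r,r) \land F(k,r))) \land ((\exists m\, \neg J(m,m)) \lor (\exists n\, J(n,n)))
Extract every quantifier outward, since the variables are now distinct and don't occur free across branches:
  \exists r\, \exists k\, \exists m\, \exists n\, (J(r,r) \land F(k,r) \land (\neg J(m,m) \lor J(n,n)))
The quantifier \forall m sits under an odd number of negations, so it flips to \exists m.

existential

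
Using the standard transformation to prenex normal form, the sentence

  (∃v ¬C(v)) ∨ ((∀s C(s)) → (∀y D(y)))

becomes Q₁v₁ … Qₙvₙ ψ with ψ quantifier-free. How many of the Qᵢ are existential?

First replace A → B with ¬A ∨ B.
  (∃v ¬C(v)) ∨ ¬(∀s C(s)) ∨ (∀y D(y))
Push ¬ through the quantifiers and connectives to reach negation normal form:
  (∃v ¬C(v)) ∨ (∃s ¬C(s)) ∨ (∀y D(y))
Pull the quantifiers to the front (each side's bound variable is not free in the other side):
  ∃v ∃s ∀y (¬C(v) ∨ ¬C(s) ∨ D(y))
The prefix is ∃v ∃s ∀y: 1 universal, 2 existential.

2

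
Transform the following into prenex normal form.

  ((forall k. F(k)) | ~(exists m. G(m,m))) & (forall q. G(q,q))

forall k. forall m. forall q. ((F(k) | ~G(m,m)) & G(q,q))

Push ¬ through the quantifiers and connectives to reach negation normal form:
  ((forall k. F(k)) | (forall m. ~G(m,m))) & (forall q. G(q,q))
All bound variables are already distinct, so no renaming is needed.
Extract every quantifier outward, since the variables are now distinct and don't occur free across branches:
  forall k. forall m. forall q. ((F(k) | ~G(m,m)) & G(q,q))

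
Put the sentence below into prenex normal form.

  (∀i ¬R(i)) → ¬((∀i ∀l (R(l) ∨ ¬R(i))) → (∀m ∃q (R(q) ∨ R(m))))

First replace A → B with ¬A ∨ B.
  ¬(∀i ¬R(i)) ∨ ¬(¬(∀i ∀l (R(l) ∨ ¬R(i))) ∨ (∀m ∃q (R(q) ∨ R(m))))
Move each ¬ inward, flipping quantifiers it crosses:
  (∃i R(i)) ∨ (∀i ∀l (R(l) ∨ ¬R(i))) ∧ (∃m ∀q (¬R(q) ∧ ¬R(m)))
Rename bound variables to avoid capture: i↦t.
  (∃i R(i)) ∨ (∀t ∀l (R(l) ∨ ¬R(t))) ∧ (∃m ∀q (¬R(q) ∧ ¬R(m)))
Pull the quantifiers to the front (each side's bound variable is not free in the other side):
  ∃i ∀t ∀l ∃m ∀q (R(i) ∨ (R(l) ∨ ¬R(t)) ∧ ¬R(q) ∧ ¬R(m))

∃i ∀t ∀l ∃m ∀q (R(i) ∨ (R(l) ∨ ¬R(t)) ∧ ¬R(q) ∧ ¬R(m))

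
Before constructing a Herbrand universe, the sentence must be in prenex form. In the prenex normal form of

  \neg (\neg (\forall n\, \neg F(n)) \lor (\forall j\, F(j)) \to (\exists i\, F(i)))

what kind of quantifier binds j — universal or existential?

universal

Eliminate → and ↔ using ¬ and ∨.
  \neg (\neg (\neg (\forall n\, \neg F(n)) \lor (\forall j\, F(j))) \lor (\exists i\, F(i)))
Move each ¬ inward, flipping quantifiers it crosses:
  ((\exists n\, F(n)) \lor (\forall j\, F(j))) \land (\forall i\, \neg F(i))
All bound variables are already distinct, so no renaming is needed.
Extract every quantifier outward, since the variables are now distinct and don't occur free across branches:
  \exists n\, \forall j\, \forall i\, ((F(n) \lor F(j)) \land \neg F(i))
The quantifier \forall j sits under an even number of negations (counting the antecedent side of each →), so it remains universal.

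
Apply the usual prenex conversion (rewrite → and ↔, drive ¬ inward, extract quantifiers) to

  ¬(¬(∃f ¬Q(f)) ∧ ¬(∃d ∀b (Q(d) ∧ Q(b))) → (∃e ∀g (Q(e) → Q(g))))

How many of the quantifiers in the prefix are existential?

2

Rewrite implications/biconditionals: A → B as ¬A ∨ B.
  ¬(¬(¬(∃f ¬Q(f)) ∧ ¬(∃d ∀b (Q(d) ∧ Q(b)))) ∨ (∃e ∀g (¬Q(e) ∨ Q(g))))
Drive negations inward (¬∀x A ≡ ∃x ¬A, ¬∃x A ≡ ∀x ¬A, De Morgan for ∧/∨):
  (∀f Q(f)) ∧ (∀d ∃b (¬Q(d) ∨ ¬Q(b))) ∧ (∀e ∃g (Q(e) ∧ ¬Q(g)))
Pull the quantifiers to the front (each side's bound variable is not free in the other side):
  ∀f ∀d ∃b ∀e ∃g (Q(f) ∧ (¬Q(d) ∨ ¬Q(b)) ∧ Q(e) ∧ ¬Q(g))
The prefix is ∀f ∀d ∃b ∀e ∃g: 3 universal, 2 existential.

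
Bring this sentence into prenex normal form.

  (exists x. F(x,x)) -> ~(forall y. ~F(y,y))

forall x. exists y. (~F(x,x) | F(y,y))

First replace A → B with ¬A ∨ B.
  ~(exists x. F(x,x)) | ~(forall y. ~F(y,y))
Push ¬ through the quantifiers and connectives to reach negation normal form:
  (forall x. ~F(x,x)) | (exists y. F(y,y))
All bound variables are already distinct, so no renaming is needed.
Pull the quantifiers to the front (each side's bound variable is not free in the other side):
  forall x. exists y. (~F(x,x) | F(y,y))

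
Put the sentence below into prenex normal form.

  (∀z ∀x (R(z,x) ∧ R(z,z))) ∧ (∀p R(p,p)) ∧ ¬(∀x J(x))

∀z ∀x ∀p ∃x1 (R(z,x) ∧ R(z,z) ∧ R(p,p) ∧ ¬J(x1))

Push ¬ through the quantifiers and connectives to reach negation normal form:
  (∀z ∀x (R(z,x) ∧ R(z,z))) ∧ (∀p R(p,p)) ∧ (∃x ¬J(x))
Rename bound variables to avoid capture: x↦x1.
  (∀z ∀x (R(z,x) ∧ R(z,z))) ∧ (∀p R(p,p)) ∧ (∃x1 ¬J(x1))
Pull the quantifiers to the front (each side's bound variable is not free in the other side):
  ∀z ∀x ∀p ∃x1 (R(z,x) ∧ R(z,z) ∧ R(p,p) ∧ ¬J(x1))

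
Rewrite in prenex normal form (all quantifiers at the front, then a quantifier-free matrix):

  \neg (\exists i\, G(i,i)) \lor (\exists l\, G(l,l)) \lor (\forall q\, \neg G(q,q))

\forall i\, \exists l\, \forall q\, (\neg G(i,i) \lor G(l,l) \lor \neg G(q,q))

Drive negations inward (¬∀x A ≡ ∃x ¬A, ¬∃x A ≡ ∀x ¬A, De Morgan for ∧/∨):
  (\forall i\, \neg G(i,i)) \lor (\exists l\, G(l,l)) \lor (\forall q\, \neg G(q,q))
All bound variables are already distinct, so no renaming is needed.
Extract every quantifier outward, since the variables are now distinct and don't occur free across branches:
  \forall i\, \exists l\, \forall q\, (\neg G(i,i) \lor G(l,l) \lor \neg G(q,q))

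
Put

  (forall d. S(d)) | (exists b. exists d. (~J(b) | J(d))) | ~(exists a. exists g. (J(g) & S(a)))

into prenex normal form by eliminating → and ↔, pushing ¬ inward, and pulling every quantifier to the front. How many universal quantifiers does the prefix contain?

Push ¬ through the quantifiers and connectives to reach negation normal form:
  (forall d. S(d)) | (exists b. exists d. (~J(b) | J(d))) | (forall a. forall g. (~J(g) | ~S(a)))
Give each quantifier a distinct variable: d↦v1.
  (forall d. S(d)) | (exists b. exists v1. (~J(b) | J(v1))) | (forall a. forall g. (~J(g) | ~S(a)))
Pull the quantifiers to the front (each side's bound variable is not free in the other side):
  forall d. exists b. exists v1. forall a. forall g. (S(d) | ~J(b) | J(v1) | ~J(g) | ~S(a))
The prefix is forall d exists b exists v1 forall a forall g: 3 universal, 2 existential.

3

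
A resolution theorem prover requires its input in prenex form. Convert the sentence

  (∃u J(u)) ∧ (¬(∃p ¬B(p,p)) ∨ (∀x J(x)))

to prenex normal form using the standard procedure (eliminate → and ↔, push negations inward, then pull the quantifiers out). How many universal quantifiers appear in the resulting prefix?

Move each ¬ inward, flipping quantifiers it crosses:
  (∃u J(u)) ∧ ((∀p B(p,p)) ∨ (∀x J(x)))
All bound variables are already distinct, so no renaming is needed.
Extract every quantifier outward, since the variables are now distinct and don't occur free across branches:
  ∃u ∀p ∀x (J(u) ∧ (B(p,p) ∨ J(x)))
The prefix is ∃u ∀p ∀x: 2 universal, 1 existential.

2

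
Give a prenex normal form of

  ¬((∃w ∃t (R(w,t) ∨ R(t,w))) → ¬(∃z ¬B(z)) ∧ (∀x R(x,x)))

Eliminate → and ↔ using ¬ and ∨.
  ¬(¬(∃w ∃t (R(w,t) ∨ R(t,w))) ∨ ¬(∃z ¬B(z)) ∧ (∀x R(x,x)))
Push ¬ through the quantifiers and connectives to reach negation normal form:
  (∃w ∃t (R(w,t) ∨ R(t,w))) ∧ ((∃z ¬B(z)) ∨ (∃x ¬R(x,x)))
All bound variables are already distinct, so no renaming is needed.
Extract every quantifier outward, since the variables are now distinct and don't occur free across branches:
  ∃w ∃t ∃z ∃x ((R(w,t) ∨ R(t,w)) ∧ (¬B(z) ∨ ¬R(x,x)))

∃w ∃t ∃z ∃x ((R(w,t) ∨ R(t,w)) ∧ (¬B(z) ∨ ¬R(x,x)))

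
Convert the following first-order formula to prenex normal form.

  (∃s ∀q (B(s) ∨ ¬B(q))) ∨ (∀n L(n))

Extract every quantifier outward, since the variables are now distinct and don't occur free across branches:
  ∃s ∀q ∀n (B(s) ∨ ¬B(q) ∨ L(n))

∃s ∀q ∀n (B(s) ∨ ¬B(q) ∨ L(n))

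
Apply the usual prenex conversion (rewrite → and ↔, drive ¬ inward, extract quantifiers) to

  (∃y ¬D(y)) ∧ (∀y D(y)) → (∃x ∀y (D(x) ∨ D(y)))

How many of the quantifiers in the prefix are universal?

Rewrite implications/biconditionals: A → B as ¬A ∨ B.
  ¬((∃y ¬D(y)) ∧ (∀y D(y))) ∨ (∃x ∀y (D(x) ∨ D(y)))
Push ¬ through the quantifiers and connectives to reach negation normal form:
  (∀y D(y)) ∨ (∃y ¬D(y)) ∨ (∃x ∀y (D(x) ∨ D(y)))
Rename bound variables to avoid capture: y↦v1, y↦z1.
  (∀y D(y)) ∨ (∃v1 ¬D(v1)) ∨ (∃x ∀z1 (D(x) ∨ D(z1)))
Finally move all quantifiers to the prefix:
  ∀y ∃v1 ∃x ∀z1 (D(y) ∨ ¬D(v1) ∨ D(x) ∨ D(z1))
The prefix is ∀y ∃v1 ∃x ∀z1: 2 universal, 2 existential.

2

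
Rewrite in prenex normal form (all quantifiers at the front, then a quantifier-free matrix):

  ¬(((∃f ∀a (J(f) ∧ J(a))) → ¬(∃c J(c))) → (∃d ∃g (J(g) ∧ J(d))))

∀f ∃a ∀c ∀d ∀g ((¬J(f) ∨ ¬J(a) ∨ ¬J(c)) ∧ (¬J(g) ∨ ¬J(d)))

Eliminate → and ↔ using ¬ and ∨.
  ¬(¬(¬(∃f ∀a (J(f) ∧ J(a))) ∨ ¬(∃c J(c))) ∨ (∃d ∃g (J(g) ∧ J(d))))
Drive negations inward (¬∀x A ≡ ∃x ¬A, ¬∃x A ≡ ∀x ¬A, De Morgan for ∧/∨):
  ((∀f ∃a (¬J(f) ∨ ¬J(a))) ∨ (∀c ¬J(c))) ∧ (∀d ∀g (¬J(g) ∨ ¬J(d)))
All bound variables are already distinct, so no renaming is needed.
Extract every quantifier outward, since the variables are now distinct and don't occur free across branches:
  ∀f ∃a ∀c ∀d ∀g ((¬J(f) ∨ ¬J(a) ∨ ¬J(c)) ∧ (¬J(g) ∨ ¬J(d)))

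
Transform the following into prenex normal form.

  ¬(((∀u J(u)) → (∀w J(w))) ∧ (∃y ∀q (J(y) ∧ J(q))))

First replace A → B with ¬A ∨ B.
  ¬((¬(∀u J(u)) ∨ (∀w J(w))) ∧ (∃y ∀q (J(y) ∧ J(q))))
Drive negations inward (¬∀x A ≡ ∃x ¬A, ¬∃x A ≡ ∀x ¬A, De Morgan for ∧/∨):
  (∀u J(u)) ∧ (∃w ¬J(w)) ∨ (∀y ∃q (¬J(y) ∨ ¬J(q)))
All bound variables are already distinct, so no renaming is needed.
Pull the quantifiers to the front (each side's bound variable is not free in the other side):
  ∀u ∃w ∀y ∃q (J(u) ∧ ¬J(w) ∨ ¬J(y) ∨ ¬J(q))

∀u ∃w ∀y ∃q (J(u) ∧ ¬J(w) ∨ ¬J(y) ∨ ¬J(q))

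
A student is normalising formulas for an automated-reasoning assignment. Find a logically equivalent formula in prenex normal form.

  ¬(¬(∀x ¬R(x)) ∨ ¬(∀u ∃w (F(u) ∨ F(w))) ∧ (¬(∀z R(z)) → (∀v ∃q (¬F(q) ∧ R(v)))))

∀x ∀u ∃w ∃z ∃v ∀q (¬R(x) ∧ (F(u) ∨ F(w) ∨ ¬R(z) ∧ (F(q) ∨ ¬R(v))))

First replace A → B with ¬A ∨ B.
  ¬(¬(∀x ¬R(x)) ∨ ¬(∀u ∃w (F(u) ∨ F(w))) ∧ (¬¬(∀z R(z)) ∨ (∀v ∃q (¬F(q) ∧ R(v)))))
Drive negations inward (¬∀x A ≡ ∃x ¬A, ¬∃x A ≡ ∀x ¬A, De Morgan for ∧/∨):
  (∀x ¬R(x)) ∧ ((∀u ∃w (F(u) ∨ F(w))) ∨ (∃z ¬R(z)) ∧ (∃v ∀q (F(q) ∨ ¬R(v))))
Extract every quantifier outward, since the variables are now distinct and don't occur free across branches:
  ∀x ∀u ∃w ∃z ∃v ∀q (¬R(x) ∧ (F(u) ∨ F(w) ∨ ¬R(z) ∧ (F(q) ∨ ¬R(v))))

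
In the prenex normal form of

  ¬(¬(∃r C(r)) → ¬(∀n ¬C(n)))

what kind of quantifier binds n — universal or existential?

universal

Rewrite implications/biconditionals: A → B as ¬A ∨ B.
  ¬(¬¬(∃r C(r)) ∨ ¬(∀n ¬C(n)))
Move each ¬ inward, flipping quantifiers it crosses:
  (∀r ¬C(r)) ∧ (∀n ¬C(n))
Finally move all quantifiers to the prefix:
  ∀r ∀n (¬C(r) ∧ ¬C(n))
The quantifier ∀n sits under an even number of negations (counting the antecedent side of each →), so it remains universal.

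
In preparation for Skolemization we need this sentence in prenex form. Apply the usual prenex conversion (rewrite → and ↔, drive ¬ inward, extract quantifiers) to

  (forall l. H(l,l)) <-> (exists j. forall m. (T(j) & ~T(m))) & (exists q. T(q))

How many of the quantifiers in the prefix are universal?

First replace A → B with ¬A ∨ B; A ↔ B as (¬A ∨ B) ∧ (¬B ∨ A).
  (~(forall l. H(l,l)) | (exists j. forall m. (T(j) & ~T(m))) & (exists q. T(q))) & (~((exists j. forall m. (T(j) & ~T(m))) & (exists q. T(q))) | (forall l. H(l,l)))
Push ¬ through the quantifiers and connectives to reach negation normal form:
  ((exists l. ~H(l,l)) | (exists j. forall m. (T(j) & ~T(m))) & (exists q. T(q))) & ((forall j. exists m. (~T(j) | T(m))) | (forall q. ~T(q)) | (forall l. H(l,l)))
Give each quantifier a distinct variable: j↦u, m↦u1, q↦x, l↦a.
  ((exists l. ~H(l,l)) | (exists j. forall m. (T(j) & ~T(m))) & (exists q. T(q))) & ((forall u. exists u1. (~T(u) | T(u1))) | (forall x. ~T(x)) | (forall a. H(a,a)))
Extract every quantifier outward, since the variables are now distinct and don't occur free across branches:
  exists l. exists j. forall m. exists q. forall u. exists u1. forall x. forall a. ((~H(l,l) | T(j) & ~T(m) & T(q)) & (~T(u) | T(u1) | ~T(x) | H(a,a)))
The prefix is exists l exists j forall m exists q forall u exists u1 forall x forall a: 4 universal, 4 existential.

4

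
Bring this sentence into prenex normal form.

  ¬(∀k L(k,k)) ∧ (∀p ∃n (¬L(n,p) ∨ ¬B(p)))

∃k ∀p ∃n (¬L(k,k) ∧ (¬L(n,p) ∨ ¬B(p)))

Drive negations inward (¬∀x A ≡ ∃x ¬A, ¬∃x A ≡ ∀x ¬A, De Morgan for ∧/∨):
  (∃k ¬L(k,k)) ∧ (∀p ∃n (¬L(n,p) ∨ ¬B(p)))
All bound variables are already distinct, so no renaming is needed.
Pull the quantifiers to the front (each side's bound variable is not free in the other side):
  ∃k ∀p ∃n (¬L(k,k) ∧ (¬L(n,p) ∨ ¬B(p)))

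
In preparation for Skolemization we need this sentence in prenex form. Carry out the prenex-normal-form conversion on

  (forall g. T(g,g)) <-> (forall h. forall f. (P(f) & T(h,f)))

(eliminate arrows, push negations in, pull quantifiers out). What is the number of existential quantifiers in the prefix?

Eliminate → and ↔ using ¬ and ∨; A ↔ B as (¬A ∨ B) ∧ (¬B ∨ A).
  (~(forall g. T(g,g)) | (forall h. forall f. (P(f) & T(h,f)))) & (~(forall h. forall f. (P(f) & T(h,f))) | (forall g. T(g,g)))
Push ¬ through the quantifiers and connectives to reach negation normal form:
  ((exists g. ~T(g,g)) | (forall h. forall f. (P(f) & T(h,f)))) & ((exists h. exists f. (~P(f) | ~T(h,f))) | (forall g. T(g,g)))
Standardize variables apart so no two quantifiers bind the same name: h↦w, f↦y1, g↦a.
  ((exists g. ~T(g,g)) | (forall h. forall f. (P(f) & T(h,f)))) & ((exists w. exists y1. (~P(y1) | ~T(w,y1))) | (forall a. T(a,a)))
Pull the quantifiers to the front (each side's bound variable is not free in the other side):
  exists g. forall h. forall f. exists w. exists y1. forall a. ((~T(g,g) | P(f) & T(h,f)) & (~P(y1) | ~T(w,y1) | T(a,a)))
The prefix is exists g forall h forall f exists w exists y1 forall a: 3 universal, 3 existential.

3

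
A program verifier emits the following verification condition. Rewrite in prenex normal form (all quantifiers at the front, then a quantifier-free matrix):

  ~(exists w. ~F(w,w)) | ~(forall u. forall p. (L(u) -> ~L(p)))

First replace A → B with ¬A ∨ B.
  ~(exists w. ~F(w,w)) | ~(forall u. forall p. (~L(u) | ~L(p)))
Drive negations inward (¬∀x A ≡ ∃x ¬A, ¬∃x A ≡ ∀x ¬A, De Morgan for ∧/∨):
  (forall w. F(w,w)) | (exists u. exists p. (L(u) & L(p)))
All bound variables are already distinct, so no renaming is needed.
Extract every quantifier outward, since the variables are now distinct and don't occur free across branches:
  forall w. exists u. exists p. (F(w,w) | L(u) & L(p))

forall w. exists u. exists p. (F(w,w) | L(u) & L(p))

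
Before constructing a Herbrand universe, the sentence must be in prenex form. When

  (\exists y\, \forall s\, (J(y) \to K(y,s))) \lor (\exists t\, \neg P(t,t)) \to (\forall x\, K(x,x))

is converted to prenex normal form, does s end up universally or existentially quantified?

First replace A → B with ¬A ∨ B.
  \neg ((\exists y\, \forall s\, (\neg J(y) \lor K(y,s))) \lor (\exists t\, \neg P(t,t))) \lor (\forall x\, K(x,x))
Push ¬ through the quantifiers and connectives to reach negation normal form:
  (\forall y\, \exists s\, (J(y) \land \neg K(y,s))) \land (\forall t\, P(t,t)) \lor (\forall x\, K(x,x))
All bound variables are already distinct, so no renaming is needed.
Finally move all quantifiers to the prefix:
  \forall y\, \exists s\, \forall t\, \forall x\, (J(y) \land \neg K(y,s) \land P(t,t) \lor K(x,x))
The quantifier \forall s sits under an odd number of negations (counting the antecedent side of each →), so it flips to \exists s.

existential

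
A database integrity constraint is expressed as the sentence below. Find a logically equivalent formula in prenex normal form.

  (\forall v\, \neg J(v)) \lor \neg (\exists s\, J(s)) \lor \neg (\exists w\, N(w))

Move each ¬ inward, flipping quantifiers it crosses:
  (\forall v\, \neg J(v)) \lor (\forall s\, \neg J(s)) \lor (\forall w\, \neg N(w))
Extract every quantifier outward, since the variables are now distinct and don't occur free across branches:
  \forall v\, \forall s\, \forall w\, (\neg J(v) \lor \neg J(s) \lor \neg N(w))

\forall v\, \forall s\, \forall w\, (\neg J(v) \lor \neg J(s) \lor \neg N(w))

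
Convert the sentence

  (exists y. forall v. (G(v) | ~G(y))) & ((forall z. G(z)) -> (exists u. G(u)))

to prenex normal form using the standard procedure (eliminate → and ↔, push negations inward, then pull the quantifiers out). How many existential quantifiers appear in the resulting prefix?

3

First replace A → B with ¬A ∨ B.
  (exists y. forall v. (G(v) | ~G(y))) & (~(forall z. G(z)) | (exists u. G(u)))
Drive negations inward (¬∀x A ≡ ∃x ¬A, ¬∃x A ≡ ∀x ¬A, De Morgan for ∧/∨):
  (exists y. forall v. (G(v) | ~G(y))) & ((exists z. ~G(z)) | (exists u. G(u)))
All bound variables are already distinct, so no renaming is needed.
Pull the quantifiers to the front (each side's bound variable is not free in the other side):
  exists y. forall v. exists z. exists u. ((G(v) | ~G(y)) & (~G(z) | G(u)))
The prefix is exists y forall v exists z exists u: 1 universal, 3 existential.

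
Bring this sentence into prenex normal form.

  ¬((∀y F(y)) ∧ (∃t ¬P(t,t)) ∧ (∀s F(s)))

Drive negations inward (¬∀x A ≡ ∃x ¬A, ¬∃x A ≡ ∀x ¬A, De Morgan for ∧/∨):
  (∃y ¬F(y)) ∨ (∀t P(t,t)) ∨ (∃s ¬F(s))
Pull the quantifiers to the front (each side's bound variable is not free in the other side):
  ∃y ∀t ∃s (¬F(y) ∨ P(t,t) ∨ ¬F(s))

∃y ∀t ∃s (¬F(y) ∨ P(t,t) ∨ ¬F(s))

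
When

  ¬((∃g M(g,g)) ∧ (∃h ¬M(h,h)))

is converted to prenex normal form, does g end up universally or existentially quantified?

universal

Move each ¬ inward, flipping quantifiers it crosses:
  (∀g ¬M(g,g)) ∨ (∀h M(h,h))
Extract every quantifier outward, since the variables are now distinct and don't occur free across branches:
  ∀g ∀h (¬M(g,g) ∨ M(h,h))
The quantifier ∃g sits under an odd number of negations, so it flips to ∀g.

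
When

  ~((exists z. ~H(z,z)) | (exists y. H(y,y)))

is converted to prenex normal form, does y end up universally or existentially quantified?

Push ¬ through the quantifiers and connectives to reach negation normal form:
  (forall z. H(z,z)) & (forall y. ~H(y,y))
Extract every quantifier outward, since the variables are now distinct and don't occur free across branches:
  forall z. forall y. (H(z,z) & ~H(y,y))
The quantifier exists y sits under an odd number of negations, so it flips to forall y.

universal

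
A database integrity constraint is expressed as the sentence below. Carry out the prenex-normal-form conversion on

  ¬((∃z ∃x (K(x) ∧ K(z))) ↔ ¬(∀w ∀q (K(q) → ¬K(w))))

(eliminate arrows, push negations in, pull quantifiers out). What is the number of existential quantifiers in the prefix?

Eliminate → and ↔ using ¬ and ∨; A ↔ B as (¬A ∨ B) ∧ (¬B ∨ A).
  ¬((¬(∃z ∃x (K(x) ∧ K(z))) ∨ ¬(∀w ∀q (¬K(q) ∨ ¬K(w)))) ∧ (¬¬(∀w ∀q (¬K(q) ∨ ¬K(w))) ∨ (∃z ∃x (K(x) ∧ K(z)))))
Push ¬ through the quantifiers and connectives to reach negation normal form:
  (∃z ∃x (K(x) ∧ K(z))) ∧ (∀w ∀q (¬K(q) ∨ ¬K(w))) ∨ (∃w ∃q (K(q) ∧ K(w))) ∧ (∀z ∀x (¬K(x) ∨ ¬K(z)))
Give each quantifier a distinct variable: w↦s, q↦a, z↦w1, x↦y.
  (∃z ∃x (K(x) ∧ K(z))) ∧ (∀w ∀q (¬K(q) ∨ ¬K(w))) ∨ (∃s ∃a (K(a) ∧ K(s))) ∧ (∀w1 ∀y (¬K(y) ∨ ¬K(w1)))
Finally move all quantifiers to the prefix:
  ∃z ∃x ∀w ∀q ∃s ∃a ∀w1 ∀y (K(x) ∧ K(z) ∧ (¬K(q) ∨ ¬K(w)) ∨ K(a) ∧ K(s) ∧ (¬K(y) ∨ ¬K(w1)))
The prefix is ∃z ∃x ∀w ∀q ∃s ∃a ∀w1 ∀y: 4 universal, 4 existential.

4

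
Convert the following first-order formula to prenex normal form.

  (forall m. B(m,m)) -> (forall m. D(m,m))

exists m. forall v. (~B(m,m) | D(v,v))

Rewrite implications/biconditionals: A → B as ¬A ∨ B.
  ~(forall m. B(m,m)) | (forall m. D(m,m))
Drive negations inward (¬∀x A ≡ ∃x ¬A, ¬∃x A ≡ ∀x ¬A, De Morgan for ∧/∨):
  (exists m. ~B(m,m)) | (forall m. D(m,m))
Rename bound variables to avoid capture: m↦v.
  (exists m. ~B(m,m)) | (forall v. D(v,v))
Extract every quantifier outward, since the variables are now distinct and don't occur free across branches:
  exists m. forall v. (~B(m,m) | D(v,v))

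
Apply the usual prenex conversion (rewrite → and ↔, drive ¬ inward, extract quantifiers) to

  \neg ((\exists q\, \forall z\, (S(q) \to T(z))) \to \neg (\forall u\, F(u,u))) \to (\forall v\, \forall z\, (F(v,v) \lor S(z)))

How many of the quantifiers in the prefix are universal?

3

Rewrite implications/biconditionals: A → B as ¬A ∨ B.
  \neg \neg (\neg (\exists q\, \forall z\, (\neg S(q) \lor T(z))) \lor \neg (\forall u\, F(u,u))) \lor (\forall v\, \forall z\, (F(v,v) \lor S(z)))
Drive negations inward (¬∀x A ≡ ∃x ¬A, ¬∃x A ≡ ∀x ¬A, De Morgan for ∧/∨):
  (\forall q\, \exists z\, (S(q) \land \neg T(z))) \lor (\exists u\, \neg F(u,u)) \lor (\forall v\, \forall z\, (F(v,v) \lor S(z)))
Give each quantifier a distinct variable: z↦t.
  (\forall q\, \exists z\, (S(q) \land \neg T(z))) \lor (\exists u\, \neg F(u,u)) \lor (\forall v\, \forall t\, (F(v,v) \lor S(t)))
Pull the quantifiers to the front (each side's bound variable is not free in the other side):
  \forall q\, \exists z\, \exists u\, \forall v\, \forall t\, (S(q) \land \neg T(z) \lor \neg F(u,u) \lor F(v,v) \lor S(t))
The prefix is \forall q \exists z \exists u \forall v \forall t: 3 universal, 2 existential.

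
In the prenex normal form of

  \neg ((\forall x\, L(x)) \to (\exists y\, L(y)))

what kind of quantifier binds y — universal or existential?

First replace A → B with ¬A ∨ B.
  \neg (\neg (\forall x\, L(x)) \lor (\exists y\, L(y)))
Drive negations inward (¬∀x A ≡ ∃x ¬A, ¬∃x A ≡ ∀x ¬A, De Morgan for ∧/∨):
  (\forall x\, L(x)) \land (\forall y\, \neg L(y))
All bound variables are already distinct, so no renaming is needed.
Finally move all quantifiers to the prefix:
  \forall x\, \forall y\, (L(x) \land \neg L(y))
The quantifier \exists y sits under an odd number of negations (counting the antecedent side of each →), so it flips to \forall y.

universal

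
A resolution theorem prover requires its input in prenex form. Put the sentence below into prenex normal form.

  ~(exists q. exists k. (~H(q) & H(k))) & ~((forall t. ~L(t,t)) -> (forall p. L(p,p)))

forall q. forall k. forall t. exists p. ((H(q) | ~H(k)) & ~L(t,t) & ~L(p,p))

First replace A → B with ¬A ∨ B.
  ~(exists q. exists k. (~H(q) & H(k))) & ~(~(forall t. ~L(t,t)) | (forall p. L(p,p)))
Push ¬ through the quantifiers and connectives to reach negation normal form:
  (forall q. forall k. (H(q) | ~H(k))) & (forall t. ~L(t,t)) & (exists p. ~L(p,p))
Pull the quantifiers to the front (each side's bound variable is not free in the other side):
  forall q. forall k. forall t. exists p. ((H(q) | ~H(k)) & ~L(t,t) & ~L(p,p))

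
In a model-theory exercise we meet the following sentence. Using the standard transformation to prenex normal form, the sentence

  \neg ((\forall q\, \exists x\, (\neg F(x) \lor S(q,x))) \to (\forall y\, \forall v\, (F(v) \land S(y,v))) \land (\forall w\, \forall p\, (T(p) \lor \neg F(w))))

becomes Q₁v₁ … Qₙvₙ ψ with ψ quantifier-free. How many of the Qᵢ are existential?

Eliminate → and ↔ using ¬ and ∨.
  \neg (\neg (\forall q\, \exists x\, (\neg F(x) \lor S(q,x))) \lor (\forall y\, \forall v\, (F(v) \land S(y,v))) \land (\forall w\, \forall p\, (T(p) \lor \neg F(w))))
Move each ¬ inward, flipping quantifiers it crosses:
  (\forall q\, \exists x\, (\neg F(x) \lor S(q,x))) \land ((\exists y\, \exists v\, (\neg F(v) \lor \neg S(y,v))) \lor (\exists w\, \exists p\, (\neg T(p) \land F(w))))
Finally move all quantifiers to the prefix:
  \forall q\, \exists x\, \exists y\, \exists v\, \exists w\, \exists p\, ((\neg F(x) \lor S(q,x)) \land (\neg F(v) \lor \neg S(y,v) \lor \neg T(p) \land F(w)))
The prefix is \forall q \exists x \exists y \exists v \exists w \exists p: 1 universal, 5 existential.

5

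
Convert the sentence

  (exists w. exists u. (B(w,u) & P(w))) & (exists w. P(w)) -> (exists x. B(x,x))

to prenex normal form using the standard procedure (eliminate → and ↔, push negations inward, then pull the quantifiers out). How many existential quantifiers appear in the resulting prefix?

Rewrite implications/biconditionals: A → B as ¬A ∨ B.
  ~((exists w. exists u. (B(w,u) & P(w))) & (exists w. P(w))) | (exists x. B(x,x))
Drive negations inward (¬∀x A ≡ ∃x ¬A, ¬∃x A ≡ ∀x ¬A, De Morgan for ∧/∨):
  (forall w. forall u. (~B(w,u) | ~P(w))) | (forall w. ~P(w)) | (exists x. B(x,x))
Standardize variables apart so no two quantifiers bind the same name: w↦y.
  (forall w. forall u. (~B(w,u) | ~P(w))) | (forall y. ~P(y)) | (exists x. B(x,x))
Pull the quantifiers to the front (each side's bound variable is not free in the other side):
  forall w. forall u. forall y. exists x. (~B(w,u) | ~P(w) | ~P(y) | B(x,x))
The prefix is forall w forall u forall y exists x: 3 universal, 1 existential.

1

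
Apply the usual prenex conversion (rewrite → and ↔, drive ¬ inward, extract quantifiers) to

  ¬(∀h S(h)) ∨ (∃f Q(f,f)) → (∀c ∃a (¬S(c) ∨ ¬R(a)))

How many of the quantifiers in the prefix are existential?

Eliminate → and ↔ using ¬ and ∨.
  ¬(¬(∀h S(h)) ∨ (∃f Q(f,f))) ∨ (∀c ∃a (¬S(c) ∨ ¬R(a)))
Push ¬ through the quantifiers and connectives to reach negation normal form:
  (∀h S(h)) ∧ (∀f ¬Q(f,f)) ∨ (∀c ∃a (¬S(c) ∨ ¬R(a)))
All bound variables are already distinct, so no renaming is needed.
Extract every quantifier outward, since the variables are now distinct and don't occur free across branches:
  ∀h ∀f ∀c ∃a (S(h) ∧ ¬Q(f,f) ∨ ¬S(c) ∨ ¬R(a))
The prefix is ∀h ∀f ∀c ∃a: 3 universal, 1 existential.

1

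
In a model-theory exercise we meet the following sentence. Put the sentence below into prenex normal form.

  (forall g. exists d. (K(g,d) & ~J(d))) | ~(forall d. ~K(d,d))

forall g. exists d. exists q. (K(g,d) & ~J(d) | K(q,q))

Move each ¬ inward, flipping quantifiers it crosses:
  (forall g. exists d. (K(g,d) & ~J(d))) | (exists d. K(d,d))
Give each quantifier a distinct variable: d↦q.
  (forall g. exists d. (K(g,d) & ~J(d))) | (exists q. K(q,q))
Pull the quantifiers to the front (each side's bound variable is not free in the other side):
  forall g. exists d. exists q. (K(g,d) & ~J(d) | K(q,q))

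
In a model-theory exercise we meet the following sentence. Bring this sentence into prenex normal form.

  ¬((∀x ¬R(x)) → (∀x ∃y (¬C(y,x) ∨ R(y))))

∀x ∃t ∀y (¬R(x) ∧ C(y,t) ∧ ¬R(y))

Eliminate → and ↔ using ¬ and ∨.
  ¬(¬(∀x ¬R(x)) ∨ (∀x ∃y (¬C(y,x) ∨ R(y))))
Drive negations inward (¬∀x A ≡ ∃x ¬A, ¬∃x A ≡ ∀x ¬A, De Morgan for ∧/∨):
  (∀x ¬R(x)) ∧ (∃x ∀y (C(y,x) ∧ ¬R(y)))
Standardize variables apart so no two quantifiers bind the same name: x↦t.
  (∀x ¬R(x)) ∧ (∃t ∀y (C(y,t) ∧ ¬R(y)))
Extract every quantifier outward, since the variables are now distinct and don't occur free across branches:
  ∀x ∃t ∀y (¬R(x) ∧ C(y,t) ∧ ¬R(y))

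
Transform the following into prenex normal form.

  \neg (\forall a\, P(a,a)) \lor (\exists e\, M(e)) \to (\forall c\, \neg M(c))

First replace A → B with ¬A ∨ B.
  \neg (\neg (\forall a\, P(a,a)) \lor (\exists e\, M(e))) \lor (\forall c\, \neg M(c))
Push ¬ through the quantifiers and connectives to reach negation normal form:
  (\forall a\, P(a,a)) \land (\forall e\, \neg M(e)) \lor (\forall c\, \neg M(c))
All bound variables are already distinct, so no renaming is needed.
Extract every quantifier outward, since the variables are now distinct and don't occur free across branches:
  \forall a\, \forall e\, \forall c\, (P(a,a) \land \neg M(e) \lor \neg M(c))

\forall a\, \forall e\, \forall c\, (P(a,a) \land \neg M(e) \lor \neg M(c))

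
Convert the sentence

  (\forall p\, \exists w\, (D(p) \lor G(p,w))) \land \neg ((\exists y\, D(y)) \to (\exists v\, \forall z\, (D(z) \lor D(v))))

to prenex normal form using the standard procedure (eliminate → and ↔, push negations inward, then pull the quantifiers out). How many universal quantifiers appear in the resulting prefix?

2

Rewrite implications/biconditionals: A → B as ¬A ∨ B.
  (\forall p\, \exists w\, (D(p) \lor G(p,w))) \land \neg (\neg (\exists y\, D(y)) \lor (\exists v\, \forall z\, (D(z) \lor D(v))))
Move each ¬ inward, flipping quantifiers it crosses:
  (\forall p\, \exists w\, (D(p) \lor G(p,w))) \land (\exists y\, D(y)) \land (\forall v\, \exists z\, (\neg D(z) \land \neg D(v)))
All bound variables are already distinct, so no renaming is needed.
Extract every quantifier outward, since the variables are now distinct and don't occur free across branches:
  \forall p\, \exists w\, \exists y\, \forall v\, \exists z\, ((D(p) \lor G(p,w)) \land D(y) \land \neg D(z) \land \neg D(v))
The prefix is \forall p \exists w \exists y \forall v \exists z: 2 universal, 3 existential.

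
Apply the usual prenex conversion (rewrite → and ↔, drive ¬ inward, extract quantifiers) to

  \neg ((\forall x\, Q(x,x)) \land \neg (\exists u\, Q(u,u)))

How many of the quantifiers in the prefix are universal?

Drive negations inward (¬∀x A ≡ ∃x ¬A, ¬∃x A ≡ ∀x ¬A, De Morgan for ∧/∨):
  (\exists x\, \neg Q(x,x)) \lor (\exists u\, Q(u,u))
Extract every quantifier outward, since the variables are now distinct and don't occur free across branches:
  \exists x\, \exists u\, (\neg Q(x,x) \lor Q(u,u))
The prefix is \exists x \exists u: 0 universal, 2 existential.

0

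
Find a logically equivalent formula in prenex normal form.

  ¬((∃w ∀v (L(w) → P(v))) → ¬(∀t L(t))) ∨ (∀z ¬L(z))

Eliminate → and ↔ using ¬ and ∨.
  ¬(¬(∃w ∀v (¬L(w) ∨ P(v))) ∨ ¬(∀t L(t))) ∨ (∀z ¬L(z))
Push ¬ through the quantifiers and connectives to reach negation normal form:
  (∃w ∀v (¬L(w) ∨ P(v))) ∧ (∀t L(t)) ∨ (∀z ¬L(z))
All bound variables are already distinct, so no renaming is needed.
Finally move all quantifiers to the prefix:
  ∃w ∀v ∀t ∀z ((¬L(w) ∨ P(v)) ∧ L(t) ∨ ¬L(z))

∃w ∀v ∀t ∀z ((¬L(w) ∨ P(v)) ∧ L(t) ∨ ¬L(z))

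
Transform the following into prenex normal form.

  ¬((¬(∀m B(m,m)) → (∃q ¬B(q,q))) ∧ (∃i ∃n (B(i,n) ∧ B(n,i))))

First replace A → B with ¬A ∨ B.
  ¬((¬¬(∀m B(m,m)) ∨ (∃q ¬B(q,q))) ∧ (∃i ∃n (B(i,n) ∧ B(n,i))))
Move each ¬ inward, flipping quantifiers it crosses:
  (∃m ¬B(m,m)) ∧ (∀q B(q,q)) ∨ (∀i ∀n (¬B(i,n) ∨ ¬B(n,i)))
All bound variables are already distinct, so no renaming is needed.
Extract every quantifier outward, since the variables are now distinct and don't occur free across branches:
  ∃m ∀q ∀i ∀n (¬B(m,m) ∧ B(q,q) ∨ ¬B(i,n) ∨ ¬B(n,i))

∃m ∀q ∀i ∀n (¬B(m,m) ∧ B(q,q) ∨ ¬B(i,n) ∨ ¬B(n,i))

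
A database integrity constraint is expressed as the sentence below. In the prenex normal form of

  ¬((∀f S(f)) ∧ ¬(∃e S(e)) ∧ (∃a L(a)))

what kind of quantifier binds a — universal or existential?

universal

Push ¬ through the quantifiers and connectives to reach negation normal form:
  (∃f ¬S(f)) ∨ (∃e S(e)) ∨ (∀a ¬L(a))
All bound variables are already distinct, so no renaming is needed.
Finally move all quantifiers to the prefix:
  ∃f ∃e ∀a (¬S(f) ∨ S(e) ∨ ¬L(a))
The quantifier ∃a sits under an odd number of negations, so it flips to ∀a.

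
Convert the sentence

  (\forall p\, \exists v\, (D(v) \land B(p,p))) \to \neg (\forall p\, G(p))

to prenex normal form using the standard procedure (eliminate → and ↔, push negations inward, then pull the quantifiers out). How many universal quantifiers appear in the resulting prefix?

1

Eliminate → and ↔ using ¬ and ∨.
  \neg (\forall p\, \exists v\, (D(v) \land B(p,p))) \lor \neg (\forall p\, G(p))
Move each ¬ inward, flipping quantifiers it crosses:
  (\exists p\, \forall v\, (\neg D(v) \lor \neg B(p,p))) \lor (\exists p\, \neg G(p))
Standardize variables apart so no two quantifiers bind the same name: p↦u.
  (\exists p\, \forall v\, (\neg D(v) \lor \neg B(p,p))) \lor (\exists u\, \neg G(u))
Finally move all quantifiers to the prefix:
  \exists p\, \forall v\, \exists u\, (\neg D(v) \lor \neg B(p,p) \lor \neg G(u))
The prefix is \exists p \forall v \exists u: 1 universal, 2 existential.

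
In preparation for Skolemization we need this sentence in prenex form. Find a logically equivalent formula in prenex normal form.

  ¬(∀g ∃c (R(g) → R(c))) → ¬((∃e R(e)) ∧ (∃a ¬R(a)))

∀g ∃c ∀e ∀a (¬R(g) ∨ R(c) ∨ ¬R(e) ∨ R(a))

Eliminate → and ↔ using ¬ and ∨.
  ¬¬(∀g ∃c (¬R(g) ∨ R(c))) ∨ ¬((∃e R(e)) ∧ (∃a ¬R(a)))
Drive negations inward (¬∀x A ≡ ∃x ¬A, ¬∃x A ≡ ∀x ¬A, De Morgan for ∧/∨):
  (∀g ∃c (¬R(g) ∨ R(c))) ∨ (∀e ¬R(e)) ∨ (∀a R(a))
All bound variables are already distinct, so no renaming is needed.
Extract every quantifier outward, since the variables are now distinct and don't occur free across branches:
  ∀g ∃c ∀e ∀a (¬R(g) ∨ R(c) ∨ ¬R(e) ∨ R(a))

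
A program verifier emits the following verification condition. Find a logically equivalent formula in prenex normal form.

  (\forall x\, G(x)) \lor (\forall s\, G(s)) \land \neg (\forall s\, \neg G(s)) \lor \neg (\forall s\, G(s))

\forall x\, \forall s\, \exists p\, \exists c\, (G(x) \lor G(s) \land G(p) \lor \neg G(c))

Drive negations inward (¬∀x A ≡ ∃x ¬A, ¬∃x A ≡ ∀x ¬A, De Morgan for ∧/∨):
  (\forall x\, G(x)) \lor (\forall s\, G(s)) \land (\exists s\, G(s)) \lor (\exists s\, \neg G(s))
Give each quantifier a distinct variable: s↦p, s↦c.
  (\forall x\, G(x)) \lor (\forall s\, G(s)) \land (\exists p\, G(p)) \lor (\exists c\, \neg G(c))
Pull the quantifiers to the front (each side's bound variable is not free in the other side):
  \forall x\, \forall s\, \exists p\, \exists c\, (G(x) \lor G(s) \land G(p) \lor \neg G(c))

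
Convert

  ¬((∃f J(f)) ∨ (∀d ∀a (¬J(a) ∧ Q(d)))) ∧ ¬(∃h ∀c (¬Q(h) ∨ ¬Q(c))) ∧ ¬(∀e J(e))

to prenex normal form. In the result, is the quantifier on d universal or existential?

existential

Push ¬ through the quantifiers and connectives to reach negation normal form:
  (∀f ¬J(f)) ∧ (∃d ∃a (J(a) ∨ ¬Q(d))) ∧ (∀h ∃c (Q(h) ∧ Q(c))) ∧ (∃e ¬J(e))
Finally move all quantifiers to the prefix:
  ∀f ∃d ∃a ∀h ∃c ∃e (¬J(f) ∧ (J(a) ∨ ¬Q(d)) ∧ Q(h) ∧ Q(c) ∧ ¬J(e))
The quantifier ∀d sits under an odd number of negations, so it flips to ∃d.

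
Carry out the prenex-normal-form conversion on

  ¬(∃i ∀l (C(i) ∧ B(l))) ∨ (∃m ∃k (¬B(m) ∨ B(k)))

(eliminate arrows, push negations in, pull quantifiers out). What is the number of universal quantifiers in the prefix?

Drive negations inward (¬∀x A ≡ ∃x ¬A, ¬∃x A ≡ ∀x ¬A, De Morgan for ∧/∨):
  (∀i ∃l (¬C(i) ∨ ¬B(l))) ∨ (∃m ∃k (¬B(m) ∨ B(k)))
Pull the quantifiers to the front (each side's bound variable is not free in the other side):
  ∀i ∃l ∃m ∃k (¬C(i) ∨ ¬B(l) ∨ ¬B(m) ∨ B(k))
The prefix is ∀i ∃l ∃m ∃k: 1 universal, 3 existential.

1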